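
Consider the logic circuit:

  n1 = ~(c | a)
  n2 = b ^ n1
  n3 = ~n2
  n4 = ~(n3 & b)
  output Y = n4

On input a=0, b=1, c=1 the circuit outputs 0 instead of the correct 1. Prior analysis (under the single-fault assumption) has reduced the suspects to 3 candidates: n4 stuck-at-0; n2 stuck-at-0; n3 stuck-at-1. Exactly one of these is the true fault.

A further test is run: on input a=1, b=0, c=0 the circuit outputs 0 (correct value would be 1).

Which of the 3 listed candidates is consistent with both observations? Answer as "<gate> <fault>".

n4 stuck-at-0

Evaluate each candidate on input a=1, b=0, c=0:
  n4 stuck-at-0: n1=0, n2=0, n3=1, n4=0 [stuck-at-0] → 0 — matches
  n2 stuck-at-0: n1=0, n2=0 [stuck-at-0], n3=1, n4=1 → 1 — eliminated
  n3 stuck-at-1: n1=0, n2=0, n3=1 [stuck-at-1], n4=1 → 1 — eliminated
Only n4 stuck-at-0 reproduces the observed 0.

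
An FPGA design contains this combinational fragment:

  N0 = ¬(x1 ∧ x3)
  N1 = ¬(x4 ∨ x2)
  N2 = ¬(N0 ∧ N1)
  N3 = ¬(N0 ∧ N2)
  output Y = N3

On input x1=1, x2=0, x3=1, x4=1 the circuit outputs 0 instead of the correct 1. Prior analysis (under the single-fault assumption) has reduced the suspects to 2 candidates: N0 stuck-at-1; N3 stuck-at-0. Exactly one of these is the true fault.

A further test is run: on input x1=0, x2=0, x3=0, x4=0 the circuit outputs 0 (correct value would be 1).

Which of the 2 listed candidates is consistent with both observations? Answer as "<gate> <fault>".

N3 stuck-at-0

Evaluate each candidate on input x1=0, x2=0, x3=0, x4=0:
  N0 stuck-at-1: N0=1 [stuck-at-1], N1=1, N2=0, N3=1 → 1 — eliminated
  N3 stuck-at-0: N0=1, N1=1, N2=0, N3=0 [stuck-at-0] → 0 — matches
Only N3 stuck-at-0 reproduces the observed 0.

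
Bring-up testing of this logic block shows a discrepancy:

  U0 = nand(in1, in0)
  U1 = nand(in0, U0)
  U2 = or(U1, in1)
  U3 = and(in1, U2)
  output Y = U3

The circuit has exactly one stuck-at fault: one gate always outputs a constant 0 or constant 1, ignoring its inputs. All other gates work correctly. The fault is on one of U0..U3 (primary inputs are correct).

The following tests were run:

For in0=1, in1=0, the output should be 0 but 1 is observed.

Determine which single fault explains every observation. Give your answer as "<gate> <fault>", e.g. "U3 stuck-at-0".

Fault-free values for test 1 (in0=1, in1=0): U0=1, U1=0, U2=0, U3=0, giving Y=0. Observed 1.
Test 1: faults giving observed 1 are {U3 stuck-at-1}.
Only U3 stuck-at-1 is consistent with every test.

U3 stuck-at-1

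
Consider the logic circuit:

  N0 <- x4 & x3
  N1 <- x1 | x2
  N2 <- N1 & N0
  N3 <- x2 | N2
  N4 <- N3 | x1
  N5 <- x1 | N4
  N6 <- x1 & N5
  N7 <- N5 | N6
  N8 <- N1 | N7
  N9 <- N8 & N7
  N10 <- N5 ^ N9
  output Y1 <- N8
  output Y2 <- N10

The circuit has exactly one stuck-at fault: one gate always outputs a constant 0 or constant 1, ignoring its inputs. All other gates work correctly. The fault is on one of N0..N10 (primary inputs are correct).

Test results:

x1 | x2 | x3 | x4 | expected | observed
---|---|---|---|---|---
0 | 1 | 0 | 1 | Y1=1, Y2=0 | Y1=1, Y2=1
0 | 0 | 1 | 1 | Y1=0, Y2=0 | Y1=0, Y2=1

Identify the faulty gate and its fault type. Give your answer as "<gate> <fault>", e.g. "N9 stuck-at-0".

N10 stuck-at-1

Fault-free values for test 1 (x1=0, x2=1, x3=0, x4=1): N0=0, N1=1, N2=0, N3=1, N4=1, N5=1, N6=0, N7=1, N8=1, N9=1, N10=0, giving Y1=1, Y2=0. Observed Y1=1, Y2=1.
Test 1: faults giving observed Y1=1, Y2=1 are {N7 stuck-at-0, N9 stuck-at-0, N10 stuck-at-1}.
Test 2 (x1=0, x2=0, x3=1, x4=1): fault-free N0=1, N1=0, N2=0, N3=0, N4=0, N5=0, N6=0, N7=0, N8=0, N9=0, N10=0 → Y1=0, Y2=0; observed Y1=0, Y2=1. Eliminates N7 stuck-at-0, N9 stuck-at-0.
Only N10 stuck-at-1 is consistent with every test.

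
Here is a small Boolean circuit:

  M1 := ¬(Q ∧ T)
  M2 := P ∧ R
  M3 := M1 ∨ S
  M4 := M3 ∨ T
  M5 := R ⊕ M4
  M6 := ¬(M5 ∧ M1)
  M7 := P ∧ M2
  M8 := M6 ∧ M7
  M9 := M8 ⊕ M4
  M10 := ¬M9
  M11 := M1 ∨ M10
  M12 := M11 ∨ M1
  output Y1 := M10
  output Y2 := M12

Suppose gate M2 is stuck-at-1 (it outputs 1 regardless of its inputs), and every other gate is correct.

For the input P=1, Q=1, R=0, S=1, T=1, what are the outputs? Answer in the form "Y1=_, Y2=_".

Y1=1, Y2=1

Propagate with M2 forced: M1=0, M2=1 [stuck-at-1], M3=1, M4=1, M5=1, M6=1, M7=1, M8=1, M9=0, M10=1, M11=1, M12=1.
So the outputs are Y1=1, Y2=1. (Without the fault they would be Y1=0, Y2=0.)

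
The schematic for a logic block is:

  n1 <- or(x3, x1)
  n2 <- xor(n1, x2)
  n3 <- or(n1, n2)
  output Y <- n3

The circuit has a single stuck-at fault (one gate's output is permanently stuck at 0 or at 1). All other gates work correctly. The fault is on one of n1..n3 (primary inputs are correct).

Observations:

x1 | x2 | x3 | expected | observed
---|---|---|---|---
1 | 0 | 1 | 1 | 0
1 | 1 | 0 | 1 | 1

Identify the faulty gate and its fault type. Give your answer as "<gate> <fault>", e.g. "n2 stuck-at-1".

n1 stuck-at-0

Fault-free values for test 1 (x1=1, x2=0, x3=1): n1=1, n2=1, n3=1, giving Y=1. Observed 0.
Test 1: faults giving observed 0 are {n1 stuck-at-0, n3 stuck-at-0}.
Test 2 (x1=1, x2=1, x3=0): fault-free n1=1, n2=0, n3=1 → 1; observed 1. Eliminates n3 stuck-at-0.
Only n1 stuck-at-0 is consistent with every test.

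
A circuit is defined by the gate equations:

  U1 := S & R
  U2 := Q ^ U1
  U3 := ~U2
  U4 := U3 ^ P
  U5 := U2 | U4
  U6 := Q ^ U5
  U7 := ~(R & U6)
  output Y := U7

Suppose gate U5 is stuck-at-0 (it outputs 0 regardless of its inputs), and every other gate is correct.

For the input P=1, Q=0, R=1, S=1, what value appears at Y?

1

Propagate with U5 forced: U1=1, U2=1, U3=0, U4=1, U5=0 [stuck-at-0], U6=0, U7=1.
So Y = 1. (Without the fault it would be 0.)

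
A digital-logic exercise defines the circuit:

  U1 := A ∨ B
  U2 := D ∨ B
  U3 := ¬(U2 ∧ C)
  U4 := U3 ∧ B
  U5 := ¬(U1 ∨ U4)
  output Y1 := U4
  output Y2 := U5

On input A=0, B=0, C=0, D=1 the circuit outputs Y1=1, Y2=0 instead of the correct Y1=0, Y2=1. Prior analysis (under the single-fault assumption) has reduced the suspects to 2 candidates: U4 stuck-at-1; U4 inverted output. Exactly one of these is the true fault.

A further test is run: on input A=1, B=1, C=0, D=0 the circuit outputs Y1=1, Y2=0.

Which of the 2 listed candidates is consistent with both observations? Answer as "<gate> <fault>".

Evaluate each candidate on input A=1, B=1, C=0, D=0:
  U4 stuck-at-1: U1=1, U2=1, U3=1, U4=1 [stuck-at-1], U5=0 → Y1=1, Y2=0 — matches
  U4 inverted output: U1=1, U2=1, U3=1, U4=0 [inverted output], U5=0 → Y1=0, Y2=0 — eliminated
Only U4 stuck-at-1 reproduces the observed Y1=1, Y2=0.

U4 stuck-at-1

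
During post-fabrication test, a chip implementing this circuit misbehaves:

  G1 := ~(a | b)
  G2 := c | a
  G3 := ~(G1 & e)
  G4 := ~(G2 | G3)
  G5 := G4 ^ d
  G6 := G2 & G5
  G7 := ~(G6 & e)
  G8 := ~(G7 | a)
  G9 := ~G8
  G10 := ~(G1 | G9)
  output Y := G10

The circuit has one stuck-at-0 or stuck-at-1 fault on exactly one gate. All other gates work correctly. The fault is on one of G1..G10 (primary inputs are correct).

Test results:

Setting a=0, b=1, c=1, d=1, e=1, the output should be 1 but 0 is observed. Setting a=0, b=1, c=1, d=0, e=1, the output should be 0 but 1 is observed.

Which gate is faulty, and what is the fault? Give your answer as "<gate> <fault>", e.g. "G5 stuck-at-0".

G4 stuck-at-1

Fault-free values for test 1 (a=0, b=1, c=1, d=1, e=1): G1=0, G2=1, G3=1, G4=0, G5=1, G6=1, G7=0, G8=1, G9=0, G10=1, giving Y=1. Observed 0.
Test 1: faults giving observed 0 are {G1 stuck-at-1, G2 stuck-at-0, G4 stuck-at-1, G5 stuck-at-0, G6 stuck-at-0, G7 stuck-at-1, G8 stuck-at-0, G9 stuck-at-1, G10 stuck-at-0}.
Test 2 (a=0, b=1, c=1, d=0, e=1): fault-free G1=0, G2=1, G3=1, G4=0, G5=0, G6=0, G7=1, G8=0, G9=1, G10=0 → 0; observed 1. Eliminates G1 stuck-at-1, G2 stuck-at-0, G5 stuck-at-0, G6 stuck-at-0, G7 stuck-at-1, G8 stuck-at-0, G9 stuck-at-1, G10 stuck-at-0.
Only G4 stuck-at-1 is consistent with every test.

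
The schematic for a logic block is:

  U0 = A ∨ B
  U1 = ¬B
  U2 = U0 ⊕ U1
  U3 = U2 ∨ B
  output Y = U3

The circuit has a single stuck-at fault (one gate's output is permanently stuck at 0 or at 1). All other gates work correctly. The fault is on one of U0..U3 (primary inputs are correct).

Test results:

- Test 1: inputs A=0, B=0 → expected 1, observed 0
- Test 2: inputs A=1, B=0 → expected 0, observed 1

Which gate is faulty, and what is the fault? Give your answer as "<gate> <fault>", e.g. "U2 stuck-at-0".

U1 stuck-at-0

Fault-free values for test 1 (A=0, B=0): U0=0, U1=1, U2=1, U3=1, giving Y=1. Observed 0.
Test 1: faults giving observed 0 are {U0 stuck-at-1, U1 stuck-at-0, U2 stuck-at-0, U3 stuck-at-0}.
Test 2 (A=1, B=0): fault-free U0=1, U1=1, U2=0, U3=0 → 0; observed 1. Eliminates U0 stuck-at-1, U2 stuck-at-0, U3 stuck-at-0.
Only U1 stuck-at-0 is consistent with every test.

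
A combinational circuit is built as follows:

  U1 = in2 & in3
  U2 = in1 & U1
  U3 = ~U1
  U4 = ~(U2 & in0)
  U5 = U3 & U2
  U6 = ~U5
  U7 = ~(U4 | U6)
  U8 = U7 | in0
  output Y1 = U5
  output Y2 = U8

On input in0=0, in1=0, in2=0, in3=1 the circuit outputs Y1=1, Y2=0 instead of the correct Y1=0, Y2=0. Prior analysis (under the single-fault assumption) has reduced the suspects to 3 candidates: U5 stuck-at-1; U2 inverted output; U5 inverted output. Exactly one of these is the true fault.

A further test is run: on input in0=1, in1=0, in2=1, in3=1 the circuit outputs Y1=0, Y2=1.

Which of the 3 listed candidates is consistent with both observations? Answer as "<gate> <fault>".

Evaluate each candidate on input in0=1, in1=0, in2=1, in3=1:
  U5 stuck-at-1: U1=1, U2=0, U3=0, U4=1, U5=1 [stuck-at-1], U6=0, U7=0, U8=1 → Y1=1, Y2=1 — eliminated
  U2 inverted output: U1=1, U2=1 [inverted output], U3=0, U4=0, U5=0, U6=1, U7=0, U8=1 → Y1=0, Y2=1 — matches
  U5 inverted output: U1=1, U2=0, U3=0, U4=1, U5=1 [inverted output], U6=0, U7=0, U8=1 → Y1=1, Y2=1 — eliminated
Only U2 inverted output reproduces the observed Y1=0, Y2=1.

U2 inverted output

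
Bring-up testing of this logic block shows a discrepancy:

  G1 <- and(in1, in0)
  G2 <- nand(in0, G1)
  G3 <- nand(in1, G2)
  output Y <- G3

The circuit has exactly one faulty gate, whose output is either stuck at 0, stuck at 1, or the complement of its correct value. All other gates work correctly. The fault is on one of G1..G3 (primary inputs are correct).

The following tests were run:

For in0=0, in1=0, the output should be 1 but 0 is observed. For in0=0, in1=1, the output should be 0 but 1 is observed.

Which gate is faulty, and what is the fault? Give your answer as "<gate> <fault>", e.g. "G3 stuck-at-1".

Fault-free values for test 1 (in0=0, in1=0): G1=0, G2=1, G3=1, giving Y=1. Observed 0.
Test 1: faults giving observed 0 are {G3 stuck-at-0, G3 inverted output}.
Test 2 (in0=0, in1=1): fault-free G1=0, G2=1, G3=0 → 0; observed 1. Eliminates G3 stuck-at-0.
Only G3 inverted output is consistent with every test.

G3 inverted output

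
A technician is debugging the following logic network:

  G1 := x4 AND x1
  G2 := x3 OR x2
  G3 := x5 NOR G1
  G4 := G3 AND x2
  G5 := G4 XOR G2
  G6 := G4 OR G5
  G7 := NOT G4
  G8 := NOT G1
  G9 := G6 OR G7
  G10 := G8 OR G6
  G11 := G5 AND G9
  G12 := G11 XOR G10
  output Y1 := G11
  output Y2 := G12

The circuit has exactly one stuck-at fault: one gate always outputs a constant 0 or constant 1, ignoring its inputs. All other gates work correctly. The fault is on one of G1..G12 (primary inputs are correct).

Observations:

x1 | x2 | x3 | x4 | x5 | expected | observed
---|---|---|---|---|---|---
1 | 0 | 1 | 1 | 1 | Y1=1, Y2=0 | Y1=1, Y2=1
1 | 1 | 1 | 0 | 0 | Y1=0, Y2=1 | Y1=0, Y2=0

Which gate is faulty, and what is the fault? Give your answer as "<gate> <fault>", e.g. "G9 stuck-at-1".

Fault-free values for test 1 (x1=1, x2=0, x3=1, x4=1, x5=1): G1=1, G2=1, G3=0, G4=0, G5=1, G6=1, G7=1, G8=0, G9=1, G10=1, G11=1, G12=0, giving Y1=1, Y2=0. Observed Y1=1, Y2=1.
Test 1: faults giving observed Y1=1, Y2=1 are {G6 stuck-at-0, G10 stuck-at-0, G12 stuck-at-1}.
Test 2 (x1=1, x2=1, x3=1, x4=0, x5=0): fault-free G1=0, G2=1, G3=1, G4=1, G5=0, G6=1, G7=0, G8=1, G9=1, G10=1, G11=0, G12=1 → Y1=0, Y2=1; observed Y1=0, Y2=0. Eliminates G6 stuck-at-0, G12 stuck-at-1.
Only G10 stuck-at-0 is consistent with every test.

G10 stuck-at-0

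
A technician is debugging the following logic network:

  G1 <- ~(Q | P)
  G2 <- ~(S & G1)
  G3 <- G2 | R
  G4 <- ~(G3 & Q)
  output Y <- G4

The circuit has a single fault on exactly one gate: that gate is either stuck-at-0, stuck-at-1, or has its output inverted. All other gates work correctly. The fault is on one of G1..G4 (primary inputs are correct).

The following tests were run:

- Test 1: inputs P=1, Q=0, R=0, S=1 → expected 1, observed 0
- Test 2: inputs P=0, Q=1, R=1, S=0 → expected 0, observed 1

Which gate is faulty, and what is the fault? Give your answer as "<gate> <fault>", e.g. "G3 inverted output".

G4 inverted output

Fault-free values for test 1 (P=1, Q=0, R=0, S=1): G1=0, G2=1, G3=1, G4=1, giving Y=1. Observed 0.
Test 1: faults giving observed 0 are {G4 stuck-at-0, G4 inverted output}.
Test 2 (P=0, Q=1, R=1, S=0): fault-free G1=0, G2=1, G3=1, G4=0 → 0; observed 1. Eliminates G4 stuck-at-0.
Only G4 inverted output is consistent with every test.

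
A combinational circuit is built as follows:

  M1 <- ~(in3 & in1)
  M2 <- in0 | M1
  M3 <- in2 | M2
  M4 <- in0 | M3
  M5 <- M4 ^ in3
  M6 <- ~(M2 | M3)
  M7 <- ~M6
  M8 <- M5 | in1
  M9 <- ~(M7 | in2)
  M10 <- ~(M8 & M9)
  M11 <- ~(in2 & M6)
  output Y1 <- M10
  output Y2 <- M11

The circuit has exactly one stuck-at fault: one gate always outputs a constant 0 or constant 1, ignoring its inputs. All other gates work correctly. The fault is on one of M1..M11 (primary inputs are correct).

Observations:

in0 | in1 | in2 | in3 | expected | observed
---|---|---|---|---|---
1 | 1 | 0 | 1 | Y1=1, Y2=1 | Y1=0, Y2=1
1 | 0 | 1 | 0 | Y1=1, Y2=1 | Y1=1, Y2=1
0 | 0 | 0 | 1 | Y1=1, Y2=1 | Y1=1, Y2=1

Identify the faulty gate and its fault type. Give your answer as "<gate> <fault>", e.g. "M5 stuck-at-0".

M7 stuck-at-0

Fault-free values for test 1 (in0=1, in1=1, in2=0, in3=1): M1=0, M2=1, M3=1, M4=1, M5=0, M6=0, M7=1, M8=1, M9=0, M10=1, M11=1, giving Y1=1, Y2=1. Observed Y1=0, Y2=1.
Test 1: faults giving observed Y1=0, Y2=1 are {M2 stuck-at-0, M6 stuck-at-1, M7 stuck-at-0, M9 stuck-at-1, M10 stuck-at-0}.
Test 2 (in0=1, in1=0, in2=1, in3=0): fault-free M1=1, M2=1, M3=1, M4=1, M5=1, M6=0, M7=1, M8=1, M9=0, M10=1, M11=1 → Y1=1, Y2=1; observed Y1=1, Y2=1. Eliminates M6 stuck-at-1, M9 stuck-at-1, M10 stuck-at-0.
Test 3 (in0=0, in1=0, in2=0, in3=1): fault-free M1=1, M2=1, M3=1, M4=1, M5=0, M6=0, M7=1, M8=0, M9=0, M10=1, M11=1 → Y1=1, Y2=1; observed Y1=1, Y2=1. Eliminates M2 stuck-at-0.
Only M7 stuck-at-0 is consistent with every test.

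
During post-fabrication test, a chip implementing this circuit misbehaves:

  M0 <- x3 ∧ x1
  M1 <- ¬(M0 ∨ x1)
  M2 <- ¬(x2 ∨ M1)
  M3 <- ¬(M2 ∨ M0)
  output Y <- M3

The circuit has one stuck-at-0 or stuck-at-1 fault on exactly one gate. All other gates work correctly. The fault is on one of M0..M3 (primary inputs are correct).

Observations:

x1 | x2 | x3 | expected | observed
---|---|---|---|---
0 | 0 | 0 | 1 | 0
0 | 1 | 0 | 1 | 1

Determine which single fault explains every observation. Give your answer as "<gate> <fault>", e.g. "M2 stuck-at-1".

Fault-free values for test 1 (x1=0, x2=0, x3=0): M0=0, M1=1, M2=0, M3=1, giving Y=1. Observed 0.
Test 1: faults giving observed 0 are {M0 stuck-at-1, M1 stuck-at-0, M2 stuck-at-1, M3 stuck-at-0}.
Test 2 (x1=0, x2=1, x3=0): fault-free M0=0, M1=1, M2=0, M3=1 → 1; observed 1. Eliminates M0 stuck-at-1, M2 stuck-at-1, M3 stuck-at-0.
Only M1 stuck-at-0 is consistent with every test.

M1 stuck-at-0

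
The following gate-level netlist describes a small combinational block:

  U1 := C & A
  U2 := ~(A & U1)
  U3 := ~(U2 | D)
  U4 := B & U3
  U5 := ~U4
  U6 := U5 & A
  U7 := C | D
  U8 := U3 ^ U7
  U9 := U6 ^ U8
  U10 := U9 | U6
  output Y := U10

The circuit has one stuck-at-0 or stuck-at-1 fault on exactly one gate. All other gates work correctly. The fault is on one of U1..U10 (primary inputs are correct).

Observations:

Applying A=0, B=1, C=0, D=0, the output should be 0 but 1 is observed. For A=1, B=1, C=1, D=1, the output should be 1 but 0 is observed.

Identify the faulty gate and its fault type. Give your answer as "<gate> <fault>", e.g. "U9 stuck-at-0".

Fault-free values for test 1 (A=0, B=1, C=0, D=0): U1=0, U2=1, U3=0, U4=0, U5=1, U6=0, U7=0, U8=0, U9=0, U10=0, giving Y=0. Observed 1.
Test 1: faults giving observed 1 are {U2 stuck-at-0, U3 stuck-at-1, U6 stuck-at-1, U7 stuck-at-1, U8 stuck-at-1, U9 stuck-at-1, U10 stuck-at-1}.
Test 2 (A=1, B=1, C=1, D=1): fault-free U1=1, U2=0, U3=0, U4=0, U5=1, U6=1, U7=1, U8=1, U9=0, U10=1 → 1; observed 0. Eliminates U2 stuck-at-0, U6 stuck-at-1, U7 stuck-at-1, U8 stuck-at-1, U9 stuck-at-1, U10 stuck-at-1.
Only U3 stuck-at-1 is consistent with every test.

U3 stuck-at-1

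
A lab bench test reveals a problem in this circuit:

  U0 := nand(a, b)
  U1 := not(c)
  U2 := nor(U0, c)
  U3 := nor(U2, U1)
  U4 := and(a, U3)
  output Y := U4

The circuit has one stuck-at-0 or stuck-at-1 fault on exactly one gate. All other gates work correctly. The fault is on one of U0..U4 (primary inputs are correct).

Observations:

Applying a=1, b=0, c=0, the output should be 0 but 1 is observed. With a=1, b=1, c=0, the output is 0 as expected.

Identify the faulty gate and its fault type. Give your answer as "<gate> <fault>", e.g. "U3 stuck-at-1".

Fault-free values for test 1 (a=1, b=0, c=0): U0=1, U1=1, U2=0, U3=0, U4=0, giving Y=0. Observed 1.
Test 1: faults giving observed 1 are {U1 stuck-at-0, U3 stuck-at-1, U4 stuck-at-1}.
Test 2 (a=1, b=1, c=0): fault-free U0=0, U1=1, U2=1, U3=0, U4=0 → 0; observed 0. Eliminates U3 stuck-at-1, U4 stuck-at-1.
Only U1 stuck-at-0 is consistent with every test.

U1 stuck-at-0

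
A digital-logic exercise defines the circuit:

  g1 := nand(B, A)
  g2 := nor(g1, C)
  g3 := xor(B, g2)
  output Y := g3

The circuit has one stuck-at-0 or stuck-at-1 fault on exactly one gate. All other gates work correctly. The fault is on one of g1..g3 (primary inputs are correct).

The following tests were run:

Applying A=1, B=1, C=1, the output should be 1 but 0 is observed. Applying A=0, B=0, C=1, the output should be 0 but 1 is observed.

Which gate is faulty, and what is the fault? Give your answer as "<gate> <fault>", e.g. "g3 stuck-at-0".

Fault-free values for test 1 (A=1, B=1, C=1): g1=0, g2=0, g3=1, giving Y=1. Observed 0.
Test 1: faults giving observed 0 are {g2 stuck-at-1, g3 stuck-at-0}.
Test 2 (A=0, B=0, C=1): fault-free g1=1, g2=0, g3=0 → 0; observed 1. Eliminates g3 stuck-at-0.
Only g2 stuck-at-1 is consistent with every test.

g2 stuck-at-1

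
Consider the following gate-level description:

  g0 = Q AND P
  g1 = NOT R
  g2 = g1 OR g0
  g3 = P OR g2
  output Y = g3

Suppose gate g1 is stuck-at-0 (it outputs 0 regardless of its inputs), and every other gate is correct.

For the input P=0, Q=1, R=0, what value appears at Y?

0

Propagate with g1 forced: g0=0, g1=0 [stuck-at-0], g2=0, g3=0.
So Y = 0. (Without the fault it would be 1.)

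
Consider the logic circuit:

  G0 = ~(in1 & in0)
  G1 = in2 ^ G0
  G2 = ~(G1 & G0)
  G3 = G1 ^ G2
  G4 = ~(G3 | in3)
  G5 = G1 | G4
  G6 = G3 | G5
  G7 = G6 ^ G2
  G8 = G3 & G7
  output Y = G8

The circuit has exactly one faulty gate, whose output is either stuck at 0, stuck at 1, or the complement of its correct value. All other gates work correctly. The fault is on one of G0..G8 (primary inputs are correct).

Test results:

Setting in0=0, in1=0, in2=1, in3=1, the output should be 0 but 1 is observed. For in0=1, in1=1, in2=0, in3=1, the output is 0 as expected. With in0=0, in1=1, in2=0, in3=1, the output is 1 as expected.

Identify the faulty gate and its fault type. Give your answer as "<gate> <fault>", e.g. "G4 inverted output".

Fault-free values for test 1 (in0=0, in1=0, in2=1, in3=1): G0=1, G1=0, G2=1, G3=1, G4=0, G5=0, G6=1, G7=0, G8=0, giving Y=0. Observed 1.
Test 1: faults giving observed 1 are {G1 stuck-at-1, G1 inverted output, G6 stuck-at-0, G6 inverted output, G7 stuck-at-1, G7 inverted output, G8 stuck-at-1, G8 inverted output}.
Test 2 (in0=1, in1=1, in2=0, in3=1): fault-free G0=0, G1=0, G2=1, G3=1, G4=0, G5=0, G6=1, G7=0, G8=0 → 0; observed 0. Eliminates G6 stuck-at-0, G6 inverted output, G7 stuck-at-1, G7 inverted output, G8 stuck-at-1, G8 inverted output.
Test 3 (in0=0, in1=1, in2=0, in3=1): fault-free G0=1, G1=1, G2=0, G3=1, G4=0, G5=1, G6=1, G7=1, G8=1 → 1; observed 1. Eliminates G1 inverted output.
Only G1 stuck-at-1 is consistent with every test.

G1 stuck-at-1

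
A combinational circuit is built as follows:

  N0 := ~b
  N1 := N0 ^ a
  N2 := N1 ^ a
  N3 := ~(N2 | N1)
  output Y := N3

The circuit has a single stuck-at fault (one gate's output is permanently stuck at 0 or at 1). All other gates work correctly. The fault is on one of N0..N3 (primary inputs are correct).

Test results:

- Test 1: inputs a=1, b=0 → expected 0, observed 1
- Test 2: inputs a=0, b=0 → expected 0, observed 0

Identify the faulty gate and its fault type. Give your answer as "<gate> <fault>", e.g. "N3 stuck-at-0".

Fault-free values for test 1 (a=1, b=0): N0=1, N1=0, N2=1, N3=0, giving Y=0. Observed 1.
Test 1: faults giving observed 1 are {N2 stuck-at-0, N3 stuck-at-1}.
Test 2 (a=0, b=0): fault-free N0=1, N1=1, N2=1, N3=0 → 0; observed 0. Eliminates N3 stuck-at-1.
Only N2 stuck-at-0 is consistent with every test.

N2 stuck-at-0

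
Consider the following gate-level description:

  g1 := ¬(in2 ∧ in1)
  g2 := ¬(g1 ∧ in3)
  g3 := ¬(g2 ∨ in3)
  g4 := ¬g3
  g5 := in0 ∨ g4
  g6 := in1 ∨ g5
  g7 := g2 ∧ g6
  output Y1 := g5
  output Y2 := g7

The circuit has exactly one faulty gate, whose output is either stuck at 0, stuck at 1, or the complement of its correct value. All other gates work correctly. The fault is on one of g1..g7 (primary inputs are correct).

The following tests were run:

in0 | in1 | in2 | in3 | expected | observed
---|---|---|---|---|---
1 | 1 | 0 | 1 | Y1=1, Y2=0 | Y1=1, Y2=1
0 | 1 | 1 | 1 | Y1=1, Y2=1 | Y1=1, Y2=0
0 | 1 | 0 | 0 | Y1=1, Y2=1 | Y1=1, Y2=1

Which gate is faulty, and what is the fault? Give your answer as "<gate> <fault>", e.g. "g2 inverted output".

g1 inverted output

Fault-free values for test 1 (in0=1, in1=1, in2=0, in3=1): g1=1, g2=0, g3=0, g4=1, g5=1, g6=1, g7=0, giving Y1=1, Y2=0. Observed Y1=1, Y2=1.
Test 1: faults giving observed Y1=1, Y2=1 are {g1 stuck-at-0, g1 inverted output, g2 stuck-at-1, g2 inverted output, g7 stuck-at-1, g7 inverted output}.
Test 2 (in0=0, in1=1, in2=1, in3=1): fault-free g1=0, g2=1, g3=0, g4=1, g5=1, g6=1, g7=1 → Y1=1, Y2=1; observed Y1=1, Y2=0. Eliminates g1 stuck-at-0, g2 stuck-at-1, g7 stuck-at-1.
Test 3 (in0=0, in1=1, in2=0, in3=0): fault-free g1=1, g2=1, g3=0, g4=1, g5=1, g6=1, g7=1 → Y1=1, Y2=1; observed Y1=1, Y2=1. Eliminates g2 inverted output, g7 inverted output.
Only g1 inverted output is consistent with every test.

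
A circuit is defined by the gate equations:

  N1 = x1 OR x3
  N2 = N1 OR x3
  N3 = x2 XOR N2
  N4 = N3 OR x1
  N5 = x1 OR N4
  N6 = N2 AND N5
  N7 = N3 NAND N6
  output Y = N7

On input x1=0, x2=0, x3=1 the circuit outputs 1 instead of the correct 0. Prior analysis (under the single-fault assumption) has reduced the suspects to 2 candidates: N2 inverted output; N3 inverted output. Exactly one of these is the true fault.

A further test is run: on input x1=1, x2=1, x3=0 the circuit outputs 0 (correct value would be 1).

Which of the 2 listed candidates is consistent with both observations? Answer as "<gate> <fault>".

N3 inverted output

Evaluate each candidate on input x1=1, x2=1, x3=0:
  N2 inverted output: N1=1, N2=0 [inverted output], N3=1, N4=1, N5=1, N6=0, N7=1 → 1 — eliminated
  N3 inverted output: N1=1, N2=1, N3=1 [inverted output], N4=1, N5=1, N6=1, N7=0 → 0 — matches
Only N3 inverted output reproduces the observed 0.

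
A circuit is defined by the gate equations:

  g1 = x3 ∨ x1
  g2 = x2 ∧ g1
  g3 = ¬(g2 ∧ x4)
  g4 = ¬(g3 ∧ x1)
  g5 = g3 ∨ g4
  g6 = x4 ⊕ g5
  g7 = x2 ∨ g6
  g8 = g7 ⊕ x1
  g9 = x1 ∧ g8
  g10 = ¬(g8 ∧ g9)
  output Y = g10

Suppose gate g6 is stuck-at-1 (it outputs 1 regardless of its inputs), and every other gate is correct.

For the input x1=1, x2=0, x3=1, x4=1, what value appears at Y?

1

Propagate with g6 forced: g1=1, g2=0, g3=1, g4=0, g5=1, g6=1 [stuck-at-1], g7=1, g8=0, g9=0, g10=1.
So Y = 1. (Without the fault it would be 0.)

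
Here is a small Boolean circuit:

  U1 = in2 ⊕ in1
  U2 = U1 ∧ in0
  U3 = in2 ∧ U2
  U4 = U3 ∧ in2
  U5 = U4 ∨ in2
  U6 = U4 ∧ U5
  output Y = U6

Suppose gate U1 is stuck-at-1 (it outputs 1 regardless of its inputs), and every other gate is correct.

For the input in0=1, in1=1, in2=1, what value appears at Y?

Propagate with U1 forced: U1=1 [stuck-at-1], U2=1, U3=1, U4=1, U5=1, U6=1.
So Y = 1. (Without the fault it would be 0.)

1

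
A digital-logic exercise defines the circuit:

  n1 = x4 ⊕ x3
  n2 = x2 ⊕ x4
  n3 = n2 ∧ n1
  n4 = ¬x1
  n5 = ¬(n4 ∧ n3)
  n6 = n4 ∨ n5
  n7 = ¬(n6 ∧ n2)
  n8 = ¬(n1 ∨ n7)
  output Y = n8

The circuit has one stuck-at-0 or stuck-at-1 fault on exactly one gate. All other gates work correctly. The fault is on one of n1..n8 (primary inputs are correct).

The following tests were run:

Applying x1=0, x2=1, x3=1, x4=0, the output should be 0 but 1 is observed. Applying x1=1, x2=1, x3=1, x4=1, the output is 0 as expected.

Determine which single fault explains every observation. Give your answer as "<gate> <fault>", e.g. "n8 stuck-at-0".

n1 stuck-at-0

Fault-free values for test 1 (x1=0, x2=1, x3=1, x4=0): n1=1, n2=1, n3=1, n4=1, n5=0, n6=1, n7=0, n8=0, giving Y=0. Observed 1.
Test 1: faults giving observed 1 are {n1 stuck-at-0, n8 stuck-at-1}.
Test 2 (x1=1, x2=1, x3=1, x4=1): fault-free n1=0, n2=0, n3=0, n4=0, n5=1, n6=1, n7=1, n8=0 → 0; observed 0. Eliminates n8 stuck-at-1.
Only n1 stuck-at-0 is consistent with every test.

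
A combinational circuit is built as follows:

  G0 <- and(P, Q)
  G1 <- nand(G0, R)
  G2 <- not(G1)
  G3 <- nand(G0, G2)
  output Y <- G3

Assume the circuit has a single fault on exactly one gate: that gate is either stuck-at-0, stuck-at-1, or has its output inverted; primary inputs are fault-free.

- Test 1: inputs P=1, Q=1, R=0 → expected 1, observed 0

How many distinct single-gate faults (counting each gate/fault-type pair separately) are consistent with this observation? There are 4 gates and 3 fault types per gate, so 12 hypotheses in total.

6

Fault-free: G0=1, G1=1, G2=0, G3=1 → 1. Observed 0.
  G0 stuck-at-0: output 1 ✗
  G0 stuck-at-1: output 1 ✗
  G0 inverted output: output 1 ✗
  G1 stuck-at-0: output 0 ✓
  G1 stuck-at-1: output 1 ✗
  G1 inverted output: output 0 ✓
  G2 stuck-at-0: output 1 ✗
  G2 stuck-at-1: output 0 ✓
  G2 inverted output: output 0 ✓
  G3 stuck-at-0: output 0 ✓
  G3 stuck-at-1: output 1 ✗
  G3 inverted output: output 0 ✓
Consistent faults: {G1 stuck-at-0, G1 inverted output, G2 stuck-at-1, G2 inverted output, G3 stuck-at-0, G3 inverted output} — 6 in all.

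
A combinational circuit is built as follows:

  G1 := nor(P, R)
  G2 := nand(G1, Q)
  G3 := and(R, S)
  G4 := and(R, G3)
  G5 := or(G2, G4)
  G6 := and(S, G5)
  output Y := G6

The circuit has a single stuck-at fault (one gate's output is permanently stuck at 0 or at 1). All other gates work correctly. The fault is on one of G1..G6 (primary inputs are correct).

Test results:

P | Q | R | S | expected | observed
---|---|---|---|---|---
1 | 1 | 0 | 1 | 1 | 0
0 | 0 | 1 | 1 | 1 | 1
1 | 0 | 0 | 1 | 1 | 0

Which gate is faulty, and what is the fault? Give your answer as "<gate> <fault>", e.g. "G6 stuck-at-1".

Fault-free values for test 1 (P=1, Q=1, R=0, S=1): G1=0, G2=1, G3=0, G4=0, G5=1, G6=1, giving Y=1. Observed 0.
Test 1: faults giving observed 0 are {G1 stuck-at-1, G2 stuck-at-0, G5 stuck-at-0, G6 stuck-at-0}.
Test 2 (P=0, Q=0, R=1, S=1): fault-free G1=0, G2=1, G3=1, G4=1, G5=1, G6=1 → 1; observed 1. Eliminates G5 stuck-at-0, G6 stuck-at-0.
Test 3 (P=1, Q=0, R=0, S=1): fault-free G1=0, G2=1, G3=0, G4=0, G5=1, G6=1 → 1; observed 0. Eliminates G1 stuck-at-1.
Only G2 stuck-at-0 is consistent with every test.

G2 stuck-at-0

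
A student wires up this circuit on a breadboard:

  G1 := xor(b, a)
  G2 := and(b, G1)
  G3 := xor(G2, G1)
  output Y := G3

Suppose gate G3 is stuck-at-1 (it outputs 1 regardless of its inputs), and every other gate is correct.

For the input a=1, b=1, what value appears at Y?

Propagate with G3 forced: G1=0, G2=0, G3=1 [stuck-at-1].
So Y = 1. (Without the fault it would be 0.)

1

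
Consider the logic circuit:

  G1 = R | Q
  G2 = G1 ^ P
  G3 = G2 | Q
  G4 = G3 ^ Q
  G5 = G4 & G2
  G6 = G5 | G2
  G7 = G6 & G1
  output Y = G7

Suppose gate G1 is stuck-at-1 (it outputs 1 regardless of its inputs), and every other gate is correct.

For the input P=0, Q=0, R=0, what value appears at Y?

1

Propagate with G1 forced: G1=1 [stuck-at-1], G2=1, G3=1, G4=1, G5=1, G6=1, G7=1.
So Y = 1. (Without the fault it would be 0.)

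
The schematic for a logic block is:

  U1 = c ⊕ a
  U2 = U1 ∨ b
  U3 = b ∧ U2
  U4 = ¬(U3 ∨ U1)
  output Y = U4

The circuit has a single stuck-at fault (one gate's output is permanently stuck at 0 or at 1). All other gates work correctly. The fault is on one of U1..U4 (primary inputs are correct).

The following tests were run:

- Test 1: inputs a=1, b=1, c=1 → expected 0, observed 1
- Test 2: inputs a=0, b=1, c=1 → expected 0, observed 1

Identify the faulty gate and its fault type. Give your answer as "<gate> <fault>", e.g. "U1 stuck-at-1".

U4 stuck-at-1

Fault-free values for test 1 (a=1, b=1, c=1): U1=0, U2=1, U3=1, U4=0, giving Y=0. Observed 1.
Test 1: faults giving observed 1 are {U2 stuck-at-0, U3 stuck-at-0, U4 stuck-at-1}.
Test 2 (a=0, b=1, c=1): fault-free U1=1, U2=1, U3=1, U4=0 → 0; observed 1. Eliminates U2 stuck-at-0, U3 stuck-at-0.
Only U4 stuck-at-1 is consistent with every test.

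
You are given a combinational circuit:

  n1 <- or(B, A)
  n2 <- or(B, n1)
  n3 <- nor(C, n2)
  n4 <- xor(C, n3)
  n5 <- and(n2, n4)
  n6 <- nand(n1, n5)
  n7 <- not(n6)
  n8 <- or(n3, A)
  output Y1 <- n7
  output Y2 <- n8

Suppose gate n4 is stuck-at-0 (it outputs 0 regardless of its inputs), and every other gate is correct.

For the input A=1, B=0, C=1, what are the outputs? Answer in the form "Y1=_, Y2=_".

Y1=0, Y2=1

Propagate with n4 forced: n1=1, n2=1, n3=0, n4=0 [stuck-at-0], n5=0, n6=1, n7=0, n8=1.
So the outputs are Y1=0, Y2=1. (Without the fault they would be Y1=1, Y2=1.)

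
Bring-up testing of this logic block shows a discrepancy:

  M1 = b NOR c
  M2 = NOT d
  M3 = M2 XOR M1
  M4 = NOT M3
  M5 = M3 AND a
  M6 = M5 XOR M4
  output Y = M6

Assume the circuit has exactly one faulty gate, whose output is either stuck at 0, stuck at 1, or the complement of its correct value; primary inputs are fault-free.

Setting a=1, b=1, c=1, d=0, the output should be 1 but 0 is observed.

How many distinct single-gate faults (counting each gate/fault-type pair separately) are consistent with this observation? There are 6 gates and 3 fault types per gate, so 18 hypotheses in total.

Fault-free: M1=0, M2=1, M3=1, M4=0, M5=1, M6=1 → 1. Observed 0.
  M1: none of the 3 fault types match ✗
  M2: none of the 3 fault types match ✗
  M3: none of the 3 fault types match ✗
  M4: stuck-at-1, inverted output ✓; others ✗
  M5: stuck-at-0, inverted output ✓; others ✗
  M6: stuck-at-0, inverted output ✓; others ✗
Consistent faults: {M4 stuck-at-1, M4 inverted output, M5 stuck-at-0, M5 inverted output, M6 stuck-at-0, M6 inverted output} — 6 in all.

6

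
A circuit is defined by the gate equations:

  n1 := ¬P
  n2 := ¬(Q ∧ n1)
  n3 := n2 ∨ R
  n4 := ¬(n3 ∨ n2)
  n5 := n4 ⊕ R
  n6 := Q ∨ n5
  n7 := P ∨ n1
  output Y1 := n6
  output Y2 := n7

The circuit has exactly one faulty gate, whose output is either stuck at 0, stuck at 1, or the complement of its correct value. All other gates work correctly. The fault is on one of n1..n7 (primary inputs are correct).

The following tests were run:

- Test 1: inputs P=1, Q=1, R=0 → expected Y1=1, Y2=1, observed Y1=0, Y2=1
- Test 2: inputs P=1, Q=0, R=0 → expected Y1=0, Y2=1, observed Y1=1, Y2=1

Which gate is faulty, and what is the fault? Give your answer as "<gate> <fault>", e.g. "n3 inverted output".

n6 inverted output

Fault-free values for test 1 (P=1, Q=1, R=0): n1=0, n2=1, n3=1, n4=0, n5=0, n6=1, n7=1, giving Y1=1, Y2=1. Observed Y1=0, Y2=1.
Test 1: faults giving observed Y1=0, Y2=1 are {n6 stuck-at-0, n6 inverted output}.
Test 2 (P=1, Q=0, R=0): fault-free n1=0, n2=1, n3=1, n4=0, n5=0, n6=0, n7=1 → Y1=0, Y2=1; observed Y1=1, Y2=1. Eliminates n6 stuck-at-0.
Only n6 inverted output is consistent with every test.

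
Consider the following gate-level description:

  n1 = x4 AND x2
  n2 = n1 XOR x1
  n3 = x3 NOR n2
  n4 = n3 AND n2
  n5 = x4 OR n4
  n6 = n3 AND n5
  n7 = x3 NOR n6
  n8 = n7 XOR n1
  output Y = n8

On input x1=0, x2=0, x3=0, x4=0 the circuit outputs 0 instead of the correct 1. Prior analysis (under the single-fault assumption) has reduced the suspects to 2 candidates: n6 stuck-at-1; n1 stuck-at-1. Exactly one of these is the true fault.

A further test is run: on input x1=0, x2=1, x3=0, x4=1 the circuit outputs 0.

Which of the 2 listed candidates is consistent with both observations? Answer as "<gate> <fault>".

n1 stuck-at-1

Evaluate each candidate on input x1=0, x2=1, x3=0, x4=1:
  n6 stuck-at-1: n1=1, n2=1, n3=0, n4=0, n5=1, n6=1 [stuck-at-1], n7=0, n8=1 → 1 — eliminated
  n1 stuck-at-1: n1=1 [stuck-at-1], n2=1, n3=0, n4=0, n5=1, n6=0, n7=1, n8=0 → 0 — matches
Only n1 stuck-at-1 reproduces the observed 0.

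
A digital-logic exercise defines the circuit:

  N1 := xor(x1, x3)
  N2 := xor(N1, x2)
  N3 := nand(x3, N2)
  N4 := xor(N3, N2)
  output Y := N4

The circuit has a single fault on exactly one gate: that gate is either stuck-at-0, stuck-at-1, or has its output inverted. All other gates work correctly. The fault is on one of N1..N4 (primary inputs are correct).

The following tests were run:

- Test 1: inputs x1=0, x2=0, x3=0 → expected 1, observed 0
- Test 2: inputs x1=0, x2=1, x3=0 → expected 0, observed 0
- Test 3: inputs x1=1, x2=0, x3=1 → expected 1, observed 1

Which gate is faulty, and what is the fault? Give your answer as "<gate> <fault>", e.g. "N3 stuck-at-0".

N2 stuck-at-1

Fault-free values for test 1 (x1=0, x2=0, x3=0): N1=0, N2=0, N3=1, N4=1, giving Y=1. Observed 0.
Test 1: faults giving observed 0 are {N1 stuck-at-1, N1 inverted output, N2 stuck-at-1, N2 inverted output, N3 stuck-at-0, N3 inverted output, N4 stuck-at-0, N4 inverted output}.
Test 2 (x1=0, x2=1, x3=0): fault-free N1=0, N2=1, N3=1, N4=0 → 0; observed 0. Eliminates N1 stuck-at-1, N1 inverted output, N2 inverted output, N3 stuck-at-0, N3 inverted output, N4 inverted output.
Test 3 (x1=1, x2=0, x3=1): fault-free N1=0, N2=0, N3=1, N4=1 → 1; observed 1. Eliminates N4 stuck-at-0.
Only N2 stuck-at-1 is consistent with every test.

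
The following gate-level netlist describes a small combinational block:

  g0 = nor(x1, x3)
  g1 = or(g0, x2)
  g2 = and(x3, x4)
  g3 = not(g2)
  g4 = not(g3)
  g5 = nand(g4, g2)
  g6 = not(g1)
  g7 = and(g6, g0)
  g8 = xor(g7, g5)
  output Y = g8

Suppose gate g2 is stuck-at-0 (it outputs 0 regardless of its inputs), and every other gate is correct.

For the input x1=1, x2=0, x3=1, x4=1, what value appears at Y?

Propagate with g2 forced: g0=0, g1=0, g2=0 [stuck-at-0], g3=1, g4=0, g5=1, g6=1, g7=0, g8=1.
So Y = 1. (Without the fault it would be 0.)

1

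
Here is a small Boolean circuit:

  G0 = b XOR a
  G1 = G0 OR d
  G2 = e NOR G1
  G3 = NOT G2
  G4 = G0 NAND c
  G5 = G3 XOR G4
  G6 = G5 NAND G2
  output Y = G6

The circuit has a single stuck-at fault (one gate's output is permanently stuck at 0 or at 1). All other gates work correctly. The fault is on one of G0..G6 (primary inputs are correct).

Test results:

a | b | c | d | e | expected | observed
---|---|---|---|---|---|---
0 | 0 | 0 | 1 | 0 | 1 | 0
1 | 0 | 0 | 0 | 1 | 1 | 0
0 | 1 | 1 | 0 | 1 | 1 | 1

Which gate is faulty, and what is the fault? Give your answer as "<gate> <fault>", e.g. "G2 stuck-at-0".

G2 stuck-at-1

Fault-free values for test 1 (a=0, b=0, c=0, d=1, e=0): G0=0, G1=1, G2=0, G3=1, G4=1, G5=0, G6=1, giving Y=1. Observed 0.
Test 1: faults giving observed 0 are {G1 stuck-at-0, G2 stuck-at-1, G6 stuck-at-0}.
Test 2 (a=1, b=0, c=0, d=0, e=1): fault-free G0=1, G1=1, G2=0, G3=1, G4=1, G5=0, G6=1 → 1; observed 0. Eliminates G1 stuck-at-0.
Test 3 (a=0, b=1, c=1, d=0, e=1): fault-free G0=1, G1=1, G2=0, G3=1, G4=0, G5=1, G6=1 → 1; observed 1. Eliminates G6 stuck-at-0.
Only G2 stuck-at-1 is consistent with every test.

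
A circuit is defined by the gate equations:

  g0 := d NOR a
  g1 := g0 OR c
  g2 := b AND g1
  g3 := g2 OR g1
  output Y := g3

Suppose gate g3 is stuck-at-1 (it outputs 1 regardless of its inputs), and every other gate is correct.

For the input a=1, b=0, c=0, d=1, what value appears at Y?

1

Propagate with g3 forced: g0=0, g1=0, g2=0, g3=1 [stuck-at-1].
So Y = 1. (Without the fault it would be 0.)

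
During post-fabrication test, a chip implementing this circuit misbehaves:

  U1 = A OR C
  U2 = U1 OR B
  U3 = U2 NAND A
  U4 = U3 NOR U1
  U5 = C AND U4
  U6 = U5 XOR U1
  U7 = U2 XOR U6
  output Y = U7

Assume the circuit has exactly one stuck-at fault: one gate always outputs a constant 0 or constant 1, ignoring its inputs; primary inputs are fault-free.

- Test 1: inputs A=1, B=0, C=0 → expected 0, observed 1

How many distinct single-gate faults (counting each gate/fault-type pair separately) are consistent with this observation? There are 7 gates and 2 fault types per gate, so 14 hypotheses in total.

Fault-free: U1=1, U2=1, U3=0, U4=0, U5=0, U6=1, U7=0 → 0. Observed 1.
  U1 stuck-at-0: output 0 ✗
  U1 stuck-at-1: output 0 ✗
  U2 stuck-at-0: output 1 ✓
  U2 stuck-at-1: output 0 ✗
  U3 stuck-at-0: output 0 ✗
  U3 stuck-at-1: output 0 ✗
  U4 stuck-at-0: output 0 ✗
  U4 stuck-at-1: output 0 ✗
  U5 stuck-at-0: output 0 ✗
  U5 stuck-at-1: output 1 ✓
  U6 stuck-at-0: output 1 ✓
  U6 stuck-at-1: output 0 ✗
  U7 stuck-at-0: output 0 ✗
  U7 stuck-at-1: output 1 ✓
Consistent faults: {U2 stuck-at-0, U5 stuck-at-1, U6 stuck-at-0, U7 stuck-at-1} — 4 in all.

4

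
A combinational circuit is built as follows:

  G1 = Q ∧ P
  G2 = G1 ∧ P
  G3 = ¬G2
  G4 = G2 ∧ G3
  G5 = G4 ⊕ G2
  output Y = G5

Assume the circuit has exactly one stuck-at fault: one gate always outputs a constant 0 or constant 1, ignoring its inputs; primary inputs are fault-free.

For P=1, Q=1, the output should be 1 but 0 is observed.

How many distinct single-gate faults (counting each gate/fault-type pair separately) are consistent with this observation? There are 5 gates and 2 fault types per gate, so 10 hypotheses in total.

5

Fault-free: G1=1, G2=1, G3=0, G4=0, G5=1 → 1. Observed 0.
  G1 stuck-at-0: output 0 ✓
  G1 stuck-at-1: output 1 ✗
  G2 stuck-at-0: output 0 ✓
  G2 stuck-at-1: output 1 ✗
  G3 stuck-at-0: output 1 ✗
  G3 stuck-at-1: output 0 ✓
  G4 stuck-at-0: output 1 ✗
  G4 stuck-at-1: output 0 ✓
  G5 stuck-at-0: output 0 ✓
  G5 stuck-at-1: output 1 ✗
Consistent faults: {G1 stuck-at-0, G2 stuck-at-0, G3 stuck-at-1, G4 stuck-at-1, G5 stuck-at-0} — 5 in all.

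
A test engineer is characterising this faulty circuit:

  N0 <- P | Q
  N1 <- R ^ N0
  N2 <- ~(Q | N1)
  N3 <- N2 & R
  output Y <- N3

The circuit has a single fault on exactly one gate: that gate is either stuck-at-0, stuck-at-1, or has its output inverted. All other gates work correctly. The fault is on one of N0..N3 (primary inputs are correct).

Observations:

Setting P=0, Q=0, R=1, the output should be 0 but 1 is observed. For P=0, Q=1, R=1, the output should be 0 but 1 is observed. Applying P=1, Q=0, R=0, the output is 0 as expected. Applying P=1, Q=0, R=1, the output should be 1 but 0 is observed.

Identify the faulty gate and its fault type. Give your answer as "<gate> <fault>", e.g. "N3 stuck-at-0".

N2 inverted output

Fault-free values for test 1 (P=0, Q=0, R=1): N0=0, N1=1, N2=0, N3=0, giving Y=0. Observed 1.
Test 1: faults giving observed 1 are {N0 stuck-at-1, N0 inverted output, N1 stuck-at-0, N1 inverted output, N2 stuck-at-1, N2 inverted output, N3 stuck-at-1, N3 inverted output}.
Test 2 (P=0, Q=1, R=1): fault-free N0=1, N1=0, N2=0, N3=0 → 0; observed 1. Eliminates N0 stuck-at-1, N0 inverted output, N1 stuck-at-0, N1 inverted output.
Test 3 (P=1, Q=0, R=0): fault-free N0=1, N1=1, N2=0, N3=0 → 0; observed 0. Eliminates N3 stuck-at-1, N3 inverted output.
Test 4 (P=1, Q=0, R=1): fault-free N0=1, N1=0, N2=1, N3=1 → 1; observed 0. Eliminates N2 stuck-at-1.
Only N2 inverted output is consistent with every test.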